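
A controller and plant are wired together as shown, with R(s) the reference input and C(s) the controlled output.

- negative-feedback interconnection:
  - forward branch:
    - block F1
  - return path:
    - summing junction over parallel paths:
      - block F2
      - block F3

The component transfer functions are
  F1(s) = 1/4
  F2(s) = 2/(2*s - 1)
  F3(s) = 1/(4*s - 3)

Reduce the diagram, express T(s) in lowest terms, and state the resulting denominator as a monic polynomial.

Answer: s^2 - 15*s/16 + 5/32

Working:
1. parallel reduction of F2, F3, giving (10*s - 7)/(8*s^2 - 10*s + 3)
2. apply the feedback formula to F1, (F2+F3), giving (8*s^2 - 10*s + 3)/(32*s^2 - 30*s + 5)
The result of step 2 is T(s) in lowest terms. Its denominator has leading coefficient 32; dividing the denominator through by 32 makes it monic.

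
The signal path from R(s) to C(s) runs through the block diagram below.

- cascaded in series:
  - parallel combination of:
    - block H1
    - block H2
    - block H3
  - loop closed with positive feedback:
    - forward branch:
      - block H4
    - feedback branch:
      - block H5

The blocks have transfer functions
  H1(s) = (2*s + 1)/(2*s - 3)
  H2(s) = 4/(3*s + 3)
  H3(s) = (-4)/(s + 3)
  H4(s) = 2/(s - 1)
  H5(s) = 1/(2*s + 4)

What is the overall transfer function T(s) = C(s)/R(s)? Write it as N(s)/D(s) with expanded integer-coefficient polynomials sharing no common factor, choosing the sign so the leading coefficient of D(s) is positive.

(1) sum the parallel branches H1, H2, H3 -> (6*s^3 + 11*s^2 + 54*s + 9)/(6*s^3 + 15*s^2 - 18*s - 27)
(2) feedback reduction of H4, H5 -> (2*s + 4)/(s^2 + s - 3)
(3) combine (H1+H2+H3), [H4/(1-H4*H5)] in series - this is the overall T(s), already in the required normalized form

Therefore the answer is (12*s^4 + 46*s^3 + 152*s^2 + 234*s + 36)/(6*s^5 + 21*s^4 - 21*s^3 - 90*s^2 + 27*s + 81).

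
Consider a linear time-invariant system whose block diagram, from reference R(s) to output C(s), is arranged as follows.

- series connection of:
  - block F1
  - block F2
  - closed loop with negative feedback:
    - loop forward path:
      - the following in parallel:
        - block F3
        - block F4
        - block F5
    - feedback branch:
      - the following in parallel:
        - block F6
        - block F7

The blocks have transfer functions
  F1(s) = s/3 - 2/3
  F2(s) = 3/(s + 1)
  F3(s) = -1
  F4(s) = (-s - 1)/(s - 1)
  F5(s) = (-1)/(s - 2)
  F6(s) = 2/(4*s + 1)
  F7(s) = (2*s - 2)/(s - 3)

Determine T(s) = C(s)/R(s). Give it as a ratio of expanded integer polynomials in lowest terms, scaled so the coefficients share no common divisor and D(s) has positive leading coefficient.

The answer is (8*s^5 - 50*s^4 + 91*s^3 - 26*s^2 - 37*s - 6)/(12*s^5 + 3*s^4 - 59*s^3 - 9*s^2 + 55*s + 14).

Reasoning:
[1] reduce the parallel group F3, F4, F5 = (-2*s^2 + 3*s + 1)/(s^2 - 3*s + 2)
[2] add F6, F7 (parallel) = (8*s^2 - 4*s - 8)/(4*s^2 - 11*s - 3)
[3] feedback reduction of (F3+F4+F5), (F6+F7) = (8*s^4 - 34*s^3 + 23*s^2 + 20*s + 3)/(12*s^4 - 9*s^3 - 50*s^2 + 41*s + 14)
[4] series reduction of F1, F2, [(F3+F4+F5)/(1+(F3+F4+F5)*(F6+F7))], which is the overall transfer function T(s) = C(s)/R(s) in lowest terms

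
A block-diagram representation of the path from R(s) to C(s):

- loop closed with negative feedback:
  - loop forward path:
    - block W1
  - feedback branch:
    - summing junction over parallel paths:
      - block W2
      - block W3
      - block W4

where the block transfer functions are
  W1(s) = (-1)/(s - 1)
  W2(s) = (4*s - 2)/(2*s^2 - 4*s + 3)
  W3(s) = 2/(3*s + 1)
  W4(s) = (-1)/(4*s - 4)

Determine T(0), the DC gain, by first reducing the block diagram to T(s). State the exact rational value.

First reduce the diagram to T(s).

Step 1 - parallel reduction of W2, W3, W4 -> (58*s^3 - 94*s^2 + 51*s - 19)/(24*s^4 - 64*s^3 + 60*s^2 - 8*s - 12)
Step 2 - close the feedback loop around W1, (W2+W3+W4) -> (-24*s^4 + 64*s^3 - 60*s^2 + 8*s + 12)/(24*s^5 - 88*s^4 + 66*s^3 + 26*s^2 - 55*s + 31)
DC gain: substitute s = 0 into T(s) from step 2: T(0) = 12/31.

Answer: 12/31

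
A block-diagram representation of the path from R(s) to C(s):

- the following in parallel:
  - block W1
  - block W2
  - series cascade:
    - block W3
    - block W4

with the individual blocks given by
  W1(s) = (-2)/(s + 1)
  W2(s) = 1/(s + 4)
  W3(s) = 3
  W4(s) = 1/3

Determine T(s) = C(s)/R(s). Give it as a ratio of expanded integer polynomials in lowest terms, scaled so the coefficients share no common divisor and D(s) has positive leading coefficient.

Answer: (s^2 + 4*s - 3)/(s^2 + 5*s + 4)

Working:
1. reduce the series chain W3, W4, giving 1
2. reduce the parallel group W1, W2, (W3*W4), giving the overall T(s)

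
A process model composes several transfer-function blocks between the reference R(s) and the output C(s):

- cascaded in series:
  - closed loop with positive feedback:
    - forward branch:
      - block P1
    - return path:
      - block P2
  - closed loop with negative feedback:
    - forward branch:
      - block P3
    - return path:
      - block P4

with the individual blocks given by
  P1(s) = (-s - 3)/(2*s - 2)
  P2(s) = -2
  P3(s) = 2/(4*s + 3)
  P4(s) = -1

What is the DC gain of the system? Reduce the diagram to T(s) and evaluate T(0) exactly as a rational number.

Reducing step by step:

Step 1 - close the feedback loop around P1, P2, giving s/8 + 3/8
Step 2 - collapse the loop (P3 forward, P4 return), giving 2/(4*s + 1)
Step 3 - multiply [P1/(1-P1*P2)], [P3/(1+P3*P4)] (series), giving (s + 3)/(16*s + 4)
That last expression is T(s); at s = 0 only the constant terms survive, so T(0) = 3/4.

Answer: 3/4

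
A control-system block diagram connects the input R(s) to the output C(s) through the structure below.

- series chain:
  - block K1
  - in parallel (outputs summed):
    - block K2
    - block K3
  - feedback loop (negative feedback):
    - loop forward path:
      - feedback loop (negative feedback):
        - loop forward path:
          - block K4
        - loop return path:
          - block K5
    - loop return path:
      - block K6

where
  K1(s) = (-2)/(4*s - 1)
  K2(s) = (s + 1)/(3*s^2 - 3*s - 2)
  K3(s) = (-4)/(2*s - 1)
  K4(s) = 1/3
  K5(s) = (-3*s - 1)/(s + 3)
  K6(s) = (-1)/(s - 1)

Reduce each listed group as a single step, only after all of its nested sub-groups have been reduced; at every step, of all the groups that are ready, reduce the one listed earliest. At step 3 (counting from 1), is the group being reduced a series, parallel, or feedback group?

Step 1. parallel reduction of K2, K3
Step 2. close the feedback loop around K4, K5
Step 3. apply the feedback formula to [K4/(1+K4*K5)], K6
Step 4. combine K1, (K2+K3), [[K4/(1+K4*K5)]/(1+[K4/(1+K4*K5)]*K6)] in series
The group at step 3 is a feedback group.

Final answer: feedback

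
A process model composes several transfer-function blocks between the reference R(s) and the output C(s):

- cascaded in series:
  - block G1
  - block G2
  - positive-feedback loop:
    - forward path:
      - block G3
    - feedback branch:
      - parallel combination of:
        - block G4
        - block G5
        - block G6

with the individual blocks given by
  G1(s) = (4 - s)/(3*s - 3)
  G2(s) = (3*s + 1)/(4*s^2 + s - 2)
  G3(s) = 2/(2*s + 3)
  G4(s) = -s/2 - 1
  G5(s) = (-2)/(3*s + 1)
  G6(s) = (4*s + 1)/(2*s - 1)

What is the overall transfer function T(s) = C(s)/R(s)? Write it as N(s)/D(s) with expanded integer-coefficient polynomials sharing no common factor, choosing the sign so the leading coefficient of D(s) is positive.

Step 1. add G4, G5, G6 (parallel) gives (-6*s^3 + 13*s^2 + 9*s + 8)/(12*s^2 - 2*s - 2)
Step 2. feedback reduction of G3, (G4+G5+G6) gives (12*s^2 - 2*s - 2)/(18*s^3 + 3*s^2 - 14*s - 11)
Step 3. series reduction of G1, G2, [G3/(1-G3*(G4+G5+G6))], giving the overall T(s)

Therefore the answer is (-36*s^4 + 138*s^3 + 32*s^2 - 30*s - 8)/(216*s^6 - 126*s^5 - 357*s^4 + 75*s^3 + 243*s^2 + 15*s - 66).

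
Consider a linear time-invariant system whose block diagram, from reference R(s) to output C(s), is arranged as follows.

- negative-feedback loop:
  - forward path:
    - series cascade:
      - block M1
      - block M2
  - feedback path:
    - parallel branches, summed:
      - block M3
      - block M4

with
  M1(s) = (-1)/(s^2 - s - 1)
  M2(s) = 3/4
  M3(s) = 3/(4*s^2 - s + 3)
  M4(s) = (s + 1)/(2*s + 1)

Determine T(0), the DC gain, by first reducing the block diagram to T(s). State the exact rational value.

Reducing step by step:

[1] series reduction of M1, M2: (-3)/(4*s^2 - 4*s - 4)
[2] sum the parallel branches M3, M4: (4*s^3 + 3*s^2 + 8*s + 6)/(8*s^3 + 2*s^2 + 5*s + 3)
[3] close the feedback loop around (M1*M2), (M3+M4): (-24*s^3 - 6*s^2 - 15*s - 9)/(32*s^5 - 24*s^4 - 32*s^3 - 25*s^2 - 56*s - 30)
DC gain: substitute s = 0 into T(s) from step 3: T(0) = -9/(-30) = 3/10.

Answer: 3/10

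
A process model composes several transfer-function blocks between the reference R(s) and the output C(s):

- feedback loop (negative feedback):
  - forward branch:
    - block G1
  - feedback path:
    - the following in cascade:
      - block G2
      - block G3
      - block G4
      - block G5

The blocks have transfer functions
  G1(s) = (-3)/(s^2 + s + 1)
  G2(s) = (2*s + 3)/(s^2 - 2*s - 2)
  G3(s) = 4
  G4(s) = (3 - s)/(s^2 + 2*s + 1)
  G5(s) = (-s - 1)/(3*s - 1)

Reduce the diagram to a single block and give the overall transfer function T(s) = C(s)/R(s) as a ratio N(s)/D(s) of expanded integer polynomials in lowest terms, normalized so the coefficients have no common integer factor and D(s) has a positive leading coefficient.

First reduce the diagram to T(s).

Step 1. combine G2, G3, G4, G5 in series, giving (8*s^2 - 12*s - 36)/(3*s^4 - 4*s^3 - 11*s^2 - 2*s + 2)
Step 2. collapse the loop (G1 forward, (G2*G3*G4*G5) return); the result is T(s) itself (integer coefficients, no common factor, positive leading denominator coefficient)

Answer: (-9*s^4 + 12*s^3 + 33*s^2 + 6*s - 6)/(3*s^6 - s^5 - 12*s^4 - 17*s^3 - 35*s^2 + 36*s + 110)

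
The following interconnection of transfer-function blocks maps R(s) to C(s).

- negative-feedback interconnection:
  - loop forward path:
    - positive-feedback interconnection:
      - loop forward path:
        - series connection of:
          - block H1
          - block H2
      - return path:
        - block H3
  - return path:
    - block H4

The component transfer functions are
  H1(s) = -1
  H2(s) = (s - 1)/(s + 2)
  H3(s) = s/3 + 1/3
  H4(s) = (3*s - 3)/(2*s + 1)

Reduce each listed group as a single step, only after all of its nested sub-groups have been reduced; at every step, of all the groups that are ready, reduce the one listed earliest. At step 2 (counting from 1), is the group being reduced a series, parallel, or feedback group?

The answer is feedback.

Reasoning:
Step 1: multiply H1, H2 (series)
Step 2: apply the feedback formula to (H1*H2), H3
Step 3: reduce the feedback loop with forward [(H1*H2)/(1-(H1*H2)*H3)] and return H4
At step 2 the group reduced is feedback.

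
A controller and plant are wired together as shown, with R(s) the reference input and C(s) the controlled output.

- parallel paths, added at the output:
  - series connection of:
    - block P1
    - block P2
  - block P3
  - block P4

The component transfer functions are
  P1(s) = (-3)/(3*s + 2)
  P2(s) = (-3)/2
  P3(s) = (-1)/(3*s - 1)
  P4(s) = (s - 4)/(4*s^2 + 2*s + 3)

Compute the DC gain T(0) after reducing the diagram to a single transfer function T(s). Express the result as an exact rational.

[1] series reduction of P1, P2: 9/(6*s + 4)
[2] parallel reduction of (P1*P2), P3, P4: (102*s^3 - 76*s^2 + 9*s - 23)/(72*s^4 + 60*s^3 + 50*s^2 + 10*s - 12)
Step 2 gives the overall T(s). Then T(0) = -23/(-12) = 23/12.

Final answer: 23/12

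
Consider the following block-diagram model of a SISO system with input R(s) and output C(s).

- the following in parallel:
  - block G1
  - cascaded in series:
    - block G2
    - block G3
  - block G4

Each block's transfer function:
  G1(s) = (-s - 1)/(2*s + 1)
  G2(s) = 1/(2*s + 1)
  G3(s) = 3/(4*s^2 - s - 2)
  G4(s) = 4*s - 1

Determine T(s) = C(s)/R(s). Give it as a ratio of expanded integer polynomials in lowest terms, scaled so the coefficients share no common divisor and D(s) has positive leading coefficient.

Step 1: combine G2, G3 in series = 3/(8*s^3 + 2*s^2 - 5*s - 2)
Step 2: parallel reduction of G1, (G2*G3), G4 - this is the overall T(s), already in the required normalized form

Answer: (32*s^4 - 4*s^3 - 25*s^2 + 7)/(8*s^3 + 2*s^2 - 5*s - 2)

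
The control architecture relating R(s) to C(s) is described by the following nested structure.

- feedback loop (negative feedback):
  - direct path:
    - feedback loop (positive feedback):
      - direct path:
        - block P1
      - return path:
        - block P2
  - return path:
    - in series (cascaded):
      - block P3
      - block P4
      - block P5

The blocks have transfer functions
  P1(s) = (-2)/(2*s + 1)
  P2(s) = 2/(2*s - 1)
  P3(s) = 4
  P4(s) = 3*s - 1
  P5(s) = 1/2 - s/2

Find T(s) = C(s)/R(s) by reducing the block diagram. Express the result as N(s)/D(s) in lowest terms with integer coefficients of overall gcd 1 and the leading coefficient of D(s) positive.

Step 1: reduce the feedback loop with forward P1 and return P2 -> (2 - 4*s)/(4*s^2 + 3)
Step 2: reduce the series chain P3, P4, P5 -> -6*s^2 + 8*s - 2
Step 3: apply the feedback formula to [P1/(1-P1*P2)], (P3*P4*P5): this yields T(s), and no further normalization is needed

Hence the answer: (2 - 4*s)/(24*s^3 - 40*s^2 + 24*s - 1)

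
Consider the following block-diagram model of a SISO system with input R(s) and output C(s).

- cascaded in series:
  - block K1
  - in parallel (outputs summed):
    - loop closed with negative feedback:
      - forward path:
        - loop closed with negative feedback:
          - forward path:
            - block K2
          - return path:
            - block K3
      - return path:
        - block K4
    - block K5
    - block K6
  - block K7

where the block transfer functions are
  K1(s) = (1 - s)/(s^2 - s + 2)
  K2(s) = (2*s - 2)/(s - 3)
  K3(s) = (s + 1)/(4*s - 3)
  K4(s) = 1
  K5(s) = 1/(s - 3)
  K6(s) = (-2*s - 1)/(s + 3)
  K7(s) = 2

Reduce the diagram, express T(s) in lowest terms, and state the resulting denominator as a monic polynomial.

Answer: s^6 - 43*s^5/14 - 4*s^4 + 158*s^3/7 - 302*s^2/7 + 639*s/14 - 117/7

Working:
[1] apply the feedback formula to K2, K3 gives (8*s^2 - 14*s + 6)/(6*s^2 - 15*s + 7)
[2] apply the feedback formula to [K2/(1+K2*K3)], K4 gives (8*s^2 - 14*s + 6)/(14*s^2 - 29*s + 13)
[3] reduce the parallel group [[K2/(1+K2*K3)]/(1+[K2/(1+K2*K3)]*K4)], K5, K6 gives (-20*s^4 + 128*s^3 - 182*s^2 + 30*s + 24)/(14*s^4 - 29*s^3 - 113*s^2 + 261*s - 117)
[4] multiply K1, ([[K2/(1+K2*K3)]/(1+[K2/(1+K2*K3)]*K4)]+K5+K6), K7 (series) gives (40*s^5 - 296*s^4 + 620*s^3 - 424*s^2 + 12*s + 48)/(14*s^6 - 43*s^5 - 56*s^4 + 316*s^3 - 604*s^2 + 639*s - 234)
T(s) is the step-4 result (common factors already cancelled). Leading coefficient of the denominator: 14. Divide through by 14 for the monic polynomial.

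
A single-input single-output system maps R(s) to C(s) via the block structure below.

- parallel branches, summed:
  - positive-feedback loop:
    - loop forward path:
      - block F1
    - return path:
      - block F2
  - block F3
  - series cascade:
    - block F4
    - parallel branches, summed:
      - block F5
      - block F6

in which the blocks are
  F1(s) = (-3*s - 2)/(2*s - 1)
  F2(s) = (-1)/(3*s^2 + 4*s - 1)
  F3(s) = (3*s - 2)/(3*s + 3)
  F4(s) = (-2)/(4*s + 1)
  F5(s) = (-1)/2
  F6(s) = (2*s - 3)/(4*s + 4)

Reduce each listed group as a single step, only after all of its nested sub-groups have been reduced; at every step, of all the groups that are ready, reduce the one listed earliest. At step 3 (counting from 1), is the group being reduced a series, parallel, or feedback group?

1. collapse the loop (F1 forward, F2 return)
2. add F5, F6 (parallel)
3. reduce the series chain F4, (F5+F6)
4. combine [F1/(1-F1*F2)], F3, (F4*(F5+F6)) in parallel
Step 3 collapses a series group.

Answer: series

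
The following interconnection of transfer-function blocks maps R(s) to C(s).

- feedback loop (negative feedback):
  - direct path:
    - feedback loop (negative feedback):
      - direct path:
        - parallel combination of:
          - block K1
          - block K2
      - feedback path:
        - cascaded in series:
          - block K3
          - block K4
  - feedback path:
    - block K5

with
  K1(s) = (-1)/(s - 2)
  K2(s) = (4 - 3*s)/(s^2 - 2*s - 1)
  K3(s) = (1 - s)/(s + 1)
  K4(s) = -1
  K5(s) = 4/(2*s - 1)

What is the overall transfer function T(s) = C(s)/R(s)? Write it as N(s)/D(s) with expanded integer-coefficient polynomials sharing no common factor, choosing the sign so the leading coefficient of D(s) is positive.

Step 1: sum the parallel branches K1, K2 gives (-4*s^2 + 12*s - 7)/(s^3 - 4*s^2 + 3*s + 2)
Step 2: combine K3, K4 in series gives (s - 1)/(s + 1)
Step 3: collapse the loop ((K1+K2) forward, (K3*K4) return) gives (-4*s^3 + 8*s^2 + 5*s - 7)/(s^4 - 7*s^3 + 15*s^2 - 14*s + 9)
Step 4: reduce the feedback loop with forward [(K1+K2)/(1+(K1+K2)*(K3*K4))] and return K5 - this is the overall T(s), already in the required normalized form

Therefore the answer is (-8*s^4 + 20*s^3 + 2*s^2 - 19*s + 7)/(2*s^5 - 15*s^4 + 21*s^3 - 11*s^2 + 52*s - 37).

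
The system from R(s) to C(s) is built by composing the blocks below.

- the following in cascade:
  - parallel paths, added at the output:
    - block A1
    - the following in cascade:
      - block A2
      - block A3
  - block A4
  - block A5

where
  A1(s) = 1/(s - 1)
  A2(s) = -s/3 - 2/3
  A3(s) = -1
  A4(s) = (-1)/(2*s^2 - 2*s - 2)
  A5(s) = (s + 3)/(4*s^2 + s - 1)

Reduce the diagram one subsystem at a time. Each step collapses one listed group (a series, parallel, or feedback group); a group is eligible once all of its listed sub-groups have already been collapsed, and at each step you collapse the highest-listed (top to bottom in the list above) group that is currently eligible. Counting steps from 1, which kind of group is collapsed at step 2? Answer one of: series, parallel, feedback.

Answer: parallel

Working:
Step 1: series reduction of A2, A3
Step 2: combine A1, (A2*A3) in parallel
Step 3: combine (A1+(A2*A3)), A4, A5 in series
So the answer for step 2 is parallel.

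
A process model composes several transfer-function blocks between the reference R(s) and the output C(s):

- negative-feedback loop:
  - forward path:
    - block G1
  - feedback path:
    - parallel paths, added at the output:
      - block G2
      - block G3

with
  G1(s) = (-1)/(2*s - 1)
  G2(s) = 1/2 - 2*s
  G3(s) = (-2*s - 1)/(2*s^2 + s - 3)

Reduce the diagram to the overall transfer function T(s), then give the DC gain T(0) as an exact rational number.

(1) parallel reduction of G2, G3: (-8*s^3 - 2*s^2 + 9*s - 5)/(4*s^2 + 2*s - 6)
(2) reduce the feedback loop with forward G1 and return (G2+G3): (-4*s^2 - 2*s + 6)/(16*s^3 + 2*s^2 - 23*s + 11)
Evaluating the step-2 result (the overall T(s)) at s = 0 gives T(0) = 6/11.

Hence the answer: 6/11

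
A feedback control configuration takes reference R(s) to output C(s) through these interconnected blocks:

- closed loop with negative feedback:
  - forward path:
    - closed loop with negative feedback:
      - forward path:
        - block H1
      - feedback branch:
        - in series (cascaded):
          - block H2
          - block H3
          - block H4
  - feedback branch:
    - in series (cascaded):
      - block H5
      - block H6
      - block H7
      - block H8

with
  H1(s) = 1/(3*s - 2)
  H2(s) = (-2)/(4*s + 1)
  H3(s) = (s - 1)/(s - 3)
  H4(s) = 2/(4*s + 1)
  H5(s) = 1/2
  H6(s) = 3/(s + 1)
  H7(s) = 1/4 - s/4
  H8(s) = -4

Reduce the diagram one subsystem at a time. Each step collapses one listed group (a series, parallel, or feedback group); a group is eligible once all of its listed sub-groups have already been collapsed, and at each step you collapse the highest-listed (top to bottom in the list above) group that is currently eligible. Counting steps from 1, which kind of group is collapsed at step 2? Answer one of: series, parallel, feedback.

Answer: feedback

Working:
Step 1 - cascade H2, H3, H4
Step 2 - collapse the loop (H1 forward, (H2*H3*H4) return)
Step 3 - combine H5, H6, H7, H8 in series
Step 4 - apply the feedback formula to [H1/(1+H1*(H2*H3*H4))], (H5*H6*H7*H8)
Step 2 collapses a feedback group.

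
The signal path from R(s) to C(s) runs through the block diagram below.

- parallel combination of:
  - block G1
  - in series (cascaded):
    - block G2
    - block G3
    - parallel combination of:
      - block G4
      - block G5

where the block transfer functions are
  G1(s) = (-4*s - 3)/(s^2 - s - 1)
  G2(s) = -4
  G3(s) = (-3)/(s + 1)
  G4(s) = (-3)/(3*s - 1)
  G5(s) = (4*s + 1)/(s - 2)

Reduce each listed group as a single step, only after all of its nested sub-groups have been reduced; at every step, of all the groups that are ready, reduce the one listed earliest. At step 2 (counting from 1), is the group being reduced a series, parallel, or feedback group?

Answer: series

Working:
Step 1 - sum the parallel branches G4, G5
Step 2 - combine G2, G3, (G4+G5) in series
Step 3 - parallel reduction of G1, (G2*G3*(G4+G5))
So the answer for step 2 is series.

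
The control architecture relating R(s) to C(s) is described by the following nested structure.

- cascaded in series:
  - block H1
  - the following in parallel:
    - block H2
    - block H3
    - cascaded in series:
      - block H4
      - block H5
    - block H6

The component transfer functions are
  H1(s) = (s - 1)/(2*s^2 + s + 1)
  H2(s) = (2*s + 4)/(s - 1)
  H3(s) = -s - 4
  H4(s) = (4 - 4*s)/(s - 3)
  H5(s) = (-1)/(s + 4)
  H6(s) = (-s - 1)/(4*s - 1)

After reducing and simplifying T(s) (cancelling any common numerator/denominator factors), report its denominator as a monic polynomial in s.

First reduce the diagram to T(s).

Step 1: multiply H4, H5 (series), giving (4*s - 4)/(s^2 + s - 12)
Step 2: add H2, H3, (H4*H5), H6 (parallel), giving (-4*s^5 - 8*s^4 + 93*s^3 + 38*s^2 - 379*s + 80)/(4*s^4 - s^3 - 52*s^2 + 61*s - 12)
Step 3: series reduction of H1, (H2+H3+(H4*H5)+H6), giving (-4*s^5 - 8*s^4 + 93*s^3 + 38*s^2 - 379*s + 80)/(8*s^5 + 10*s^4 - 91*s^3 - 22*s^2 - 37*s + 12)
Step 3 gives the fully reduced T(s), with no common factor left to cancel. The denominator's leading coefficient is 8, so divide each of its coefficients by 8 to get the monic form.

Answer: s^5 + 5*s^4/4 - 91*s^3/8 - 11*s^2/4 - 37*s/8 + 3/2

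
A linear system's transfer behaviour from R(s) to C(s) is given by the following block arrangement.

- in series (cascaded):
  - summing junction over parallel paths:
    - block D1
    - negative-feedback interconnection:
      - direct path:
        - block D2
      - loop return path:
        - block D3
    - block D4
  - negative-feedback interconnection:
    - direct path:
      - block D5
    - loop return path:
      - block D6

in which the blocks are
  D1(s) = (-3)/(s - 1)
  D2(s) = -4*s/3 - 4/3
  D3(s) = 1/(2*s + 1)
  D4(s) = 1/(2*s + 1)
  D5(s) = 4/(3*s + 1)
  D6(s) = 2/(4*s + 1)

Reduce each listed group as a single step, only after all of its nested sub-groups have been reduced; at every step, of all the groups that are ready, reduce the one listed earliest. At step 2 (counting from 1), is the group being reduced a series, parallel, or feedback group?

Answer: parallel

Working:
Step 1. feedback reduction of D2, D3
Step 2. parallel reduction of D1, [D2/(1+D2*D3)], D4
Step 3. feedback reduction of D5, D6
Step 4. multiply (D1+[D2/(1+D2*D3)]+D4), [D5/(1+D5*D6)] (series)
Step 2: parallel.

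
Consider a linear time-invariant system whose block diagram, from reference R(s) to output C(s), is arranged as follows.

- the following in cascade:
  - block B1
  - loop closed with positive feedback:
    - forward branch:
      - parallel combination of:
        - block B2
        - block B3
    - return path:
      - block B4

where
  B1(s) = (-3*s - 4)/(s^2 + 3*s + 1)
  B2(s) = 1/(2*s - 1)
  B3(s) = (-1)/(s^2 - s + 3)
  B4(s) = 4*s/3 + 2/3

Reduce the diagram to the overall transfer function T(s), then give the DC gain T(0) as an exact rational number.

Reducing step by step:

Step 1. combine B2, B3 in parallel = (s^2 - 3*s + 4)/(2*s^3 - 3*s^2 + 7*s - 3)
Step 2. close the feedback loop around (B2+B3), B4 = (3*s^2 - 9*s + 12)/(2*s^3 + s^2 + 11*s - 17)
Step 3. cascade B1, [(B2+B3)/(1-(B2+B3)*B4)] = (-9*s^3 + 15*s^2 - 48)/(2*s^5 + 7*s^4 + 16*s^3 + 17*s^2 - 40*s - 17)
That last expression is T(s); at s = 0 only the constant terms survive, so T(0) = -48/(-17) = 48/17.

Answer: 48/17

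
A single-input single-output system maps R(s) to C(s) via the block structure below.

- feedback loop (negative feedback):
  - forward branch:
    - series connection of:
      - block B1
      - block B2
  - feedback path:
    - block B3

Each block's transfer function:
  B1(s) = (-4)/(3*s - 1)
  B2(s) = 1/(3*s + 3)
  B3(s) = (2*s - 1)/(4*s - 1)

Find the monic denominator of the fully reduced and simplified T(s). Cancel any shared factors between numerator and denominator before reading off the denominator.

Step 1 - cascade B1, B2 = (-4)/(9*s^2 + 6*s - 3)
Step 2 - close the feedback loop around (B1*B2), B3 = (4 - 16*s)/(36*s^3 + 15*s^2 - 26*s + 7)
T(s) is the step-2 result (common factors already cancelled). Leading coefficient of the denominator: 36. Divide through by 36 for the monic polynomial.

Therefore the answer is s^3 + 5*s^2/12 - 13*s/18 + 7/36.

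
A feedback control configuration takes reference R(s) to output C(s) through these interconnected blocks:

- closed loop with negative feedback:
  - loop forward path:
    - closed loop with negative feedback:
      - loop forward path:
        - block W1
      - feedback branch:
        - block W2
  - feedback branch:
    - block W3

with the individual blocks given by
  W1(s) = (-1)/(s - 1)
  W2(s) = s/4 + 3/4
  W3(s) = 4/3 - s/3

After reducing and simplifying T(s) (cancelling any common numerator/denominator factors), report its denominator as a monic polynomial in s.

The answer is s - 37/13.

Reasoning:
[1] reduce the feedback loop with forward W1 and return W2; result (-4)/(3*s - 7)
[2] apply the feedback formula to [W1/(1+W1*W2)], W3; result (-12)/(13*s - 37)
The result of step 2 is T(s) in lowest terms. Its denominator has leading coefficient 13; dividing the denominator through by 13 makes it monic.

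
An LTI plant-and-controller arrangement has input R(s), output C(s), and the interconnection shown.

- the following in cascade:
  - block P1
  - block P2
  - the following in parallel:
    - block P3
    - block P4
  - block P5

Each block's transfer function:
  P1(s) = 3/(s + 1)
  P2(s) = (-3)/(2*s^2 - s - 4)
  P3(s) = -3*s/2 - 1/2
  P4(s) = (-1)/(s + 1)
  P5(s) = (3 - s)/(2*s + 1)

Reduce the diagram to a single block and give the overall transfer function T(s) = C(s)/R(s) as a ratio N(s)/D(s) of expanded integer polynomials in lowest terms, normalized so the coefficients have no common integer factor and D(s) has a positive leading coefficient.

1. combine P3, P4 in parallel; result (-3*s^2 - 4*s - 3)/(2*s + 2)
2. series reduction of P1, P2, (P3+P4), P5; the result is T(s) itself (integer coefficients, no common factor, positive leading denominator coefficient)

Answer: (-27*s^3 + 45*s^2 + 81*s + 81)/(8*s^5 + 16*s^4 - 10*s^3 - 44*s^2 - 34*s - 8)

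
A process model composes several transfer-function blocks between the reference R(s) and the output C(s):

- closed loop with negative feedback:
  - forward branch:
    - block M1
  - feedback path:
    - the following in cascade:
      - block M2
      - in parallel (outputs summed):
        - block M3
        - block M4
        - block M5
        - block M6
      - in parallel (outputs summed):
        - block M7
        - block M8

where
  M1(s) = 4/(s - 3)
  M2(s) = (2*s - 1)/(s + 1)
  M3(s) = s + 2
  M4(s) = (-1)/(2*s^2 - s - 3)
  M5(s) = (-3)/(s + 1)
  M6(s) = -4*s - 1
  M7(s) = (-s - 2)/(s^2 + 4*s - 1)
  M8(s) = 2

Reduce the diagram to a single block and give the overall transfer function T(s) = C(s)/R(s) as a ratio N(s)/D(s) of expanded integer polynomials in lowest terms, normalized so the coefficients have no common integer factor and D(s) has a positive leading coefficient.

Reducing step by step:

Step 1 - combine M3, M4, M5, M6 in parallel = (-6*s^3 + 5*s^2 + 2*s + 5)/(2*s^2 - s - 3)
Step 2 - add M7, M8 (parallel) = (2*s^2 + 7*s - 4)/(s^2 + 4*s - 1)
Step 3 - reduce the series chain M2, (M3+M4+M5+M6), (M7+M8) = (-24*s^6 - 52*s^5 + 158*s^4 - 55*s^3 + 50*s^2 - 67*s + 20)/(2*s^5 + 9*s^4 - 2*s^3 - 20*s^2 - 8*s + 3)
Step 4 - collapse the loop (M1 forward, (M2*(M3+M4+M5+M6)*(M7+M8)) return): this yields T(s), and no further normalization is needed

Answer: (-8*s^5 - 36*s^4 + 8*s^3 + 80*s^2 + 32*s - 12)/(94*s^6 + 205*s^5 - 603*s^4 + 234*s^3 - 252*s^2 + 241*s - 71)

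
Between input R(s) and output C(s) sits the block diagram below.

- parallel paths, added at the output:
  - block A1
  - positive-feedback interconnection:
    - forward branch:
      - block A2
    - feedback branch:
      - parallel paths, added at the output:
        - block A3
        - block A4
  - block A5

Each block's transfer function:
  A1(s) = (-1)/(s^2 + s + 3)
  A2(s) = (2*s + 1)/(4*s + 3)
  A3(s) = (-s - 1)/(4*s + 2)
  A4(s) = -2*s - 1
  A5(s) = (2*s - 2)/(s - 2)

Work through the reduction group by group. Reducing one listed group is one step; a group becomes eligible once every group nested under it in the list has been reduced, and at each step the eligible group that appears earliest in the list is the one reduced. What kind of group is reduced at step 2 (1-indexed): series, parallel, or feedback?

The answer is feedback.

Reasoning:
(1) reduce the parallel group A3, A4
(2) close the feedback loop around A2, (A3+A4)
(3) sum the parallel branches A1, [A2/(1-A2*(A3+A4))], A5
Step 2 collapses a feedback group.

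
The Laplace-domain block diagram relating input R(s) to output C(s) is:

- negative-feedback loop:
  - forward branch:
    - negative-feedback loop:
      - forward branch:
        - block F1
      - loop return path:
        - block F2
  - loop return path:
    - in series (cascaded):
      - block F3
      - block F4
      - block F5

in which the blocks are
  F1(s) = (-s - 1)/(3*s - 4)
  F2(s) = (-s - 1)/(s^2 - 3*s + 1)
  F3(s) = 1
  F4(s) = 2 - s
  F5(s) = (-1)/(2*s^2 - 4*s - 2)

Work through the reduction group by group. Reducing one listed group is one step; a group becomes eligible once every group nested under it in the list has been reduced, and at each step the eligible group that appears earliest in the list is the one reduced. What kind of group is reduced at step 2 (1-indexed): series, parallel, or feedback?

Answer: series

Working:
1. close the feedback loop around F1, F2
2. multiply F3, F4, F5 (series)
3. collapse the loop ([F1/(1+F1*F2)] forward, (F3*F4*F5) return)
The group at step 2 is a series group.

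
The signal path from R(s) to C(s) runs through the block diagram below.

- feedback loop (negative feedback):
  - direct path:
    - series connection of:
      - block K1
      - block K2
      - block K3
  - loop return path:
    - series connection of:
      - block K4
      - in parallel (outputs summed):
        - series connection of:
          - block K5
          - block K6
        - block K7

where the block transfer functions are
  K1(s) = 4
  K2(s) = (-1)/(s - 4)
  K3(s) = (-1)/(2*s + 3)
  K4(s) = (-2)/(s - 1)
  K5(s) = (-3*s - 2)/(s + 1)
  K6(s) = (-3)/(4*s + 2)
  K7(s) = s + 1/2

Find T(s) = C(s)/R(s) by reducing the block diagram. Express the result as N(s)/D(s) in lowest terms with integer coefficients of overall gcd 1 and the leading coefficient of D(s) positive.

The answer is (8*s^3 + 4*s^2 - 8*s - 4)/(4*s^5 - 8*s^4 - 49*s^3 - 36*s^2 - 27*s - 16).

Reasoning:
Step 1: reduce the series chain K1, K2, K3: 4/(2*s^2 - 5*s - 12)
Step 2: series reduction of K5, K6: (9*s + 6)/(4*s^2 + 6*s + 2)
Step 3: parallel reduction of (K5*K6), K7: (4*s^3 + 8*s^2 + 14*s + 7)/(4*s^2 + 6*s + 2)
Step 4: combine K4, ((K5*K6)+K7) in series: (-4*s^3 - 8*s^2 - 14*s - 7)/(2*s^3 + s^2 - 2*s - 1)
Step 5: close the feedback loop around (K1*K2*K3), (K4*((K5*K6)+K7)), which is the overall transfer function T(s) = C(s)/R(s) in lowest terms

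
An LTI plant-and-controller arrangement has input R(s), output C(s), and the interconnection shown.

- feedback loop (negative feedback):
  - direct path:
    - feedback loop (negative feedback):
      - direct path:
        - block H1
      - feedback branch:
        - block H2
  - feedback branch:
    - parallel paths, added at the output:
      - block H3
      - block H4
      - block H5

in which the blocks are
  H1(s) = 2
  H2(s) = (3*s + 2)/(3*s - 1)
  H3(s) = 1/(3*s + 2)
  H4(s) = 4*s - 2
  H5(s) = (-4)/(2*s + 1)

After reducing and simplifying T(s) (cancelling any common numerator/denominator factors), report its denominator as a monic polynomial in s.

The answer is s^4 + 17*s^3/24 - 47*s^2/144 + 5*s/144 + 7/36.

Reasoning:
(1) collapse the loop (H1 forward, H2 return): (6*s - 2)/(9*s + 3)
(2) combine H3, H4, H5 in parallel: (24*s^3 + 16*s^2 - 16*s - 11)/(6*s^2 + 7*s + 2)
(3) feedback reduction of [H1/(1+H1*H2)], (H3+H4+H5): (36*s^3 + 30*s^2 - 2*s - 4)/(144*s^4 + 102*s^3 - 47*s^2 + 5*s + 28)
No further cancellation is possible in the step-3 result, so that is T(s). Its denominator becomes monic after dividing by the leading coefficient 144.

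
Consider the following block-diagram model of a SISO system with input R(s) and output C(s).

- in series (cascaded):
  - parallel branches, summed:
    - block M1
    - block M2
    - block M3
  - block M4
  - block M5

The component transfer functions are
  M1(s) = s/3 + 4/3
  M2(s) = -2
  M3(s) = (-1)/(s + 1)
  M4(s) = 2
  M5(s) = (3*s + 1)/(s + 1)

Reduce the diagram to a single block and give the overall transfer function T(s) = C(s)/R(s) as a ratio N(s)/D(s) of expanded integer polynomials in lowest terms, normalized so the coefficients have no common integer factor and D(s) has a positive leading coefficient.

Reducing step by step:

Step 1 - sum the parallel branches M1, M2, M3 = (s^2 - s - 5)/(3*s + 3)
Step 2 - reduce the series chain (M1+M2+M3), M4, M5: this yields T(s), and no further normalization is needed

Answer: (6*s^3 - 4*s^2 - 32*s - 10)/(3*s^2 + 6*s + 3)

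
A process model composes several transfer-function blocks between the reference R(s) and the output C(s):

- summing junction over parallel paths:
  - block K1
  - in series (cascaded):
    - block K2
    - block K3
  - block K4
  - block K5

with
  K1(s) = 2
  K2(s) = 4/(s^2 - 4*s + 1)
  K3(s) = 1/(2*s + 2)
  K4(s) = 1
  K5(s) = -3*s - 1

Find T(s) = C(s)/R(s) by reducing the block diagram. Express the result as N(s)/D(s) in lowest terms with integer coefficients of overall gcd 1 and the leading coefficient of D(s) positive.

First reduce the diagram to T(s).

Step 1 - combine K2, K3 in series gives 2/(s^3 - 3*s^2 - 3*s + 1)
Step 2 - combine K1, (K2*K3), K4, K5 in parallel, which is the overall transfer function T(s) = C(s)/R(s) in lowest terms

Answer: (-3*s^4 + 11*s^3 + 3*s^2 - 9*s + 4)/(s^3 - 3*s^2 - 3*s + 1)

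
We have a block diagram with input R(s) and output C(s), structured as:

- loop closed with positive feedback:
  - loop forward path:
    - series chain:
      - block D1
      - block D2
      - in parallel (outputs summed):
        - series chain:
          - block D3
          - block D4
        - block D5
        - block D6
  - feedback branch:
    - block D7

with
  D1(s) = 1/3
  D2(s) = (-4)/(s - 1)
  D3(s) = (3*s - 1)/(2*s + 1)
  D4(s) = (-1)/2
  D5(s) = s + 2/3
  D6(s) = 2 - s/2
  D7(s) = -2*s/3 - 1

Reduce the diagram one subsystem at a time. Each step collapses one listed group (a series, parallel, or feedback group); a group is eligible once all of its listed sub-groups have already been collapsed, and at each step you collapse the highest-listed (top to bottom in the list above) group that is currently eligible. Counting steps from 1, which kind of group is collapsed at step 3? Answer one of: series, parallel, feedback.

Reducing step by step:

(1) cascade D3, D4
(2) combine (D3*D4), D5, D6 in parallel
(3) cascade D1, D2, ((D3*D4)+D5+D6)
(4) reduce the feedback loop with forward (D1*D2*((D3*D4)+D5+D6)) and return D7
So the answer for step 3 is series.

Answer: series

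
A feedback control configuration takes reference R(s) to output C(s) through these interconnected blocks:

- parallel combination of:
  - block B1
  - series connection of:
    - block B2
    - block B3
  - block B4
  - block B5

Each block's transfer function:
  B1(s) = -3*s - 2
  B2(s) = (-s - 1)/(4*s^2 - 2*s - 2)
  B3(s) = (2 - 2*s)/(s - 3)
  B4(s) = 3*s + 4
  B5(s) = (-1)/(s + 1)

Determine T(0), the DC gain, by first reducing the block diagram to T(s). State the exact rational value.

Step 1. series reduction of B2, B3: (s + 1)/(2*s^2 - 5*s - 3)
Step 2. add B1, (B2*B3), B4, B5 (parallel): (4*s^3 - 7*s^2 - 9*s - 2)/(2*s^3 - 3*s^2 - 8*s - 3)
Evaluating the step-2 result (the overall T(s)) at s = 0 gives T(0) = -2/(-3) = 2/3.

Answer: 2/3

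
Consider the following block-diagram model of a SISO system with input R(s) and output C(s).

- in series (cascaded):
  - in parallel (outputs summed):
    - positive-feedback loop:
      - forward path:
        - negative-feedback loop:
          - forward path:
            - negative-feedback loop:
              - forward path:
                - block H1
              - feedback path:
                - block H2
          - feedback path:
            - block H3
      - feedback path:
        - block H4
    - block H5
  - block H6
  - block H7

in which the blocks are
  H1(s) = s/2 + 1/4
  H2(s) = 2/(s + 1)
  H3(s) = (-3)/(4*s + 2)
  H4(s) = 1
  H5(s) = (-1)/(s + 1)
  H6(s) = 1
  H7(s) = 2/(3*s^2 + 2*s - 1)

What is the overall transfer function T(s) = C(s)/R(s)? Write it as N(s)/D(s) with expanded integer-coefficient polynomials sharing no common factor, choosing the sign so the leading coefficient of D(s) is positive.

First reduce the diagram to T(s).

1. close the feedback loop around H1, H2 = (2*s^2 + 3*s + 1)/(8*s + 6)
2. feedback reduction of [H1/(1+H1*H2)], H3 = (4*s^2 + 6*s + 2)/(13*s + 9)
3. apply the feedback formula to [[H1/(1+H1*H2)]/(1+[H1/(1+H1*H2)]*H3)], H4 = (-4*s^2 - 6*s - 2)/(4*s^2 - 7*s - 7)
4. combine [[[H1/(1+H1*H2)]/(1+[H1/(1+H1*H2)]*H3)]/(1-[[H1/(1+H1*H2)]/(1+[H1/(1+H1*H2)]*H3)]*H4)], H5 in parallel = (-4*s^3 - 14*s^2 - s + 5)/(4*s^3 - 3*s^2 - 14*s - 7)
5. multiply ([[[H1/(1+H1*H2)]/(1+[H1/(1+H1*H2)]*H3)]/(1-[[H1/(1+H1*H2)]/(1+[H1/(1+H1*H2)]*H3)]*H4)]+H5), H6, H7 (series), which is the overall transfer function T(s) = C(s)/R(s) in lowest terms

Answer: (-8*s^3 - 28*s^2 - 2*s + 10)/(12*s^5 - s^4 - 52*s^3 - 46*s^2 + 7)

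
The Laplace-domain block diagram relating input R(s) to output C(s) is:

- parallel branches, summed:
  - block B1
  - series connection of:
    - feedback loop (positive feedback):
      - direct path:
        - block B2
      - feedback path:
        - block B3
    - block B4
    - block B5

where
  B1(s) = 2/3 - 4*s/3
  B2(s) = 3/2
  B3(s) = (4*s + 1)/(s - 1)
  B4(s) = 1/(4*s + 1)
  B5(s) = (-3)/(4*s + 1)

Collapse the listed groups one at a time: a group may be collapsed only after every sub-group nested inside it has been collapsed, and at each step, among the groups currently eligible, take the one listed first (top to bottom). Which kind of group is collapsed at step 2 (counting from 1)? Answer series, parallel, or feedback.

Step 1: apply the feedback formula to B2, B3
Step 2: cascade [B2/(1-B2*B3)], B4, B5
Step 3: sum the parallel branches B1, ([B2/(1-B2*B3)]*B4*B5)
So the answer for step 2 is series.

Therefore the answer is series.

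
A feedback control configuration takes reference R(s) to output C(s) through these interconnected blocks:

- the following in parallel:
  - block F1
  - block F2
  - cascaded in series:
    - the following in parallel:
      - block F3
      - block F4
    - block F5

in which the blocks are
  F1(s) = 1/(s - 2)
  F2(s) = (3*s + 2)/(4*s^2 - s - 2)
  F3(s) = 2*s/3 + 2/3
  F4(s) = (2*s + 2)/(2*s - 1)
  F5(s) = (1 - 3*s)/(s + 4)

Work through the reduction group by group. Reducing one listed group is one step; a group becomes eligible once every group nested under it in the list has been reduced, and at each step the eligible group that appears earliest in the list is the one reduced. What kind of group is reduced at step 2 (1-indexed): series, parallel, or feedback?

Answer: series

Working:
Step 1 - parallel reduction of F3, F4
Step 2 - cascade (F3+F4), F5
Step 3 - add F1, F2, ((F3+F4)*F5) (parallel)
Step 2: series.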